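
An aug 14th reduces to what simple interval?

A7

Take out an octave (7 from the number): 14 − 7 = 7.
That makes an augmented fourteenth a compound augmented seventh — an octave plus an augmented seventh.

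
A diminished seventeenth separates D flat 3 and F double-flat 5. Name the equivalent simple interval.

diminished third

Subtracting seven from the interval number removes an octave: 17 − 14 = 3.
That makes a diminished seventeenth a compound diminished third — 2 octaves plus a diminished third.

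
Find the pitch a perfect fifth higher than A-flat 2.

Counting five letter names up from A lands on E.
Moving 7 semitones up from Ab2 (the size of a perfect fifth) reaches Eb3.

E-flat 3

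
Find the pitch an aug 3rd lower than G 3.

The third takes the letter from G down to E.
An augmented third spans 5 semitones, so from G3 the target pitch is Ebb3.

E-double-flat 3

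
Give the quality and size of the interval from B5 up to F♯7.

perfect twelfth

B to F spans five letter names (B-C-D-E-F), plus an octave: a twelfth.
Counting semitones, B5→F#7 is 19, which is the perfect twelfth.
(Equivalently, a compound perfect fifth: a perfect fifth plus an octave.)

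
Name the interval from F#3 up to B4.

F to B spans four letter names (F-G-A-B), plus an octave — that makes it an eleventh of some quality.
F#3 to B4 is 17 semitones, matching the perfect eleventh exactly, so the quality is perfect.
(Equivalently, a compound perfect fourth: a perfect fourth plus an octave.)

perfect eleventh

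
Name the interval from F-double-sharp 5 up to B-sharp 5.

P4

F to B spans four letter names (F-G-A-B): a fourth.
Counting semitones, F##5→B#5 is 5, which is the perfect fourth.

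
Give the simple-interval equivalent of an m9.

Each octave removed subtracts seven from the number: 9 − 7 = 2.
So a minor ninth is an octave plus a minor second. The quality is unchanged.

minor second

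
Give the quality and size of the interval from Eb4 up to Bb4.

perfect fifth

E to B spans five letter names (E-F-G-A-B), so the interval is some kind of fifth.
Counting semitones, Eb4→Bb4 is 7, which is the perfect fifth.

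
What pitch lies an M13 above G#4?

E#6

The thirteenth's letter: G up six letter names plus an octave → E.
A major thirteenth spans 21 semitones, so from G#4 the target pitch is E#6.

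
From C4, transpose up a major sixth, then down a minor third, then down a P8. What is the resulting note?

Up a major sixth from C4: A4 (9 semitones up).
A minor third down from A4 is F#4.
A perfect octave down from F#4 is F#3.

F#3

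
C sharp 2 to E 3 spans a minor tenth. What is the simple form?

m3

Subtracting seven from the interval number removes an octave: 10 − 7 = 3.
That makes a minor tenth a compound minor third — an octave plus a minor third.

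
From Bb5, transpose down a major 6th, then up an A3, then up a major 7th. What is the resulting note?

E#6

A major sixth down from Bb5 is Db5.
An augmented third up from Db5 is F#5.
F#5 up a major seventh → E#6 (11 semitones).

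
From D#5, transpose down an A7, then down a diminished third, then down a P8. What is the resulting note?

C#3

D#5 down an augmented seventh → Eb4 (12 semitones).
A diminished third down from Eb4 is C#4.
C#4 down a perfect octave → C#3 (12 semitones).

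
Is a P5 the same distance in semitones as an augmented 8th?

No

A perfect fifth spans 7 semitones; an augmented octave spans 13 semitones. They differ by 6.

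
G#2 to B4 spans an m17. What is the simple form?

m3

Take out 2 octaves (14 from the number): 17 − 14 = 3.
Quality carries through unchanged, so the simple form is a minor third.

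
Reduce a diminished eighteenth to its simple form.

Each octave removed subtracts seven from the number: 18 − 14 = 4.
Quality carries through unchanged, so the simple form is a diminished fourth.

diminished fourth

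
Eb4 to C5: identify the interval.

M6

E to C spans six letter names (E-F-G-A-B-C): a sixth.
Eb4 to C5 is 9 semitones, matching the major sixth exactly, so the quality is major.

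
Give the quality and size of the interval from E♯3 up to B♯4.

perfect twelfth

E to B spans five letter names (E-F-G-A-B), plus an octave — that makes it a twelfth of some quality.
Counting semitones, E#3→B#4 is 19, which is the perfect twelfth.
(Equivalently, a compound perfect fifth: a perfect fifth plus an octave.)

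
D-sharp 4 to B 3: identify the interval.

Descending from D#4 to B3 is the same interval as ascending B3 to D#4.
B to D spans three letter names (B-C-D) — that makes it a third of some quality.
Counting semitones, B3→D#4 is 4, which is the major third.

M3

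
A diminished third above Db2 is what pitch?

The third takes the letter from D up to F.
A diminished third is 2 semitones; 2 semitones up from Db2 gives Fbb2.

Fbb2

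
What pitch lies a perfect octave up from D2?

D3

An octave keeps the letter name D, an octave up from D.
A perfect octave spans 12 semitones, so from D2 the target pitch is D3.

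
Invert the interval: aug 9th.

diminished seventh

First reduce the compound augmented ninth to its simple form, an augmented second.
Interval numbers invert to sum to nine: 2 + 7 = 9, so a second inverts to a seventh.
Quality inverts too: augmented becomes diminished. That makes the inversion a diminished seventh.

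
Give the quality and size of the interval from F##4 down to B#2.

perfect twelfth

Descending from F##4 to B#2 is the same interval as ascending B#2 to F##4.
B to F spans five letter names (B-C-D-E-F), plus an octave — that makes it a twelfth of some quality.
The perfect twelfth spans 19 semitones, and B#2 to F##4 is exactly 19 semitones — so this is a perfect twelfth.
(Equivalently, a compound perfect fifth: a perfect fifth plus an octave.)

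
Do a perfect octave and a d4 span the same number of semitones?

No

12 semitones (perfect octave) vs 4 semitones (diminished fourth): not equal.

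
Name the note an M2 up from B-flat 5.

Counting two letter names up from B lands on C.
Moving 2 semitones up from Bb5 (the size of a major second) reaches C6.

C 6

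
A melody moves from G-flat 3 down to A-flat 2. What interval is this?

m7

Descending from Gb3 to Ab2 is the same interval as ascending Ab2 to Gb3.
A to G spans seven letter names (A-B-C-D-E-F-G): a seventh.
A major seventh would be 11 semitones, but Ab2 to Gb3 is 10 — one semitone narrower, making it a minor seventh.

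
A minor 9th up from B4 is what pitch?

C6

Counting two letter names plus an octave up from B lands on C.
Moving 13 semitones up from B4 (the size of a minor ninth) reaches C6.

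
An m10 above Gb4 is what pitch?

Bbb5

Counting three letter names plus an octave up from G lands on B.
A minor tenth is 15 semitones; 15 semitones up from Gb4 gives Bbb5.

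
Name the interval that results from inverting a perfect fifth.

perfect fourth

The rule of nine gives the new number: 9 − 5 = 4, so a fifth becomes a fourth.
And perfect stays perfect under inversion, so we get a perfect fourth.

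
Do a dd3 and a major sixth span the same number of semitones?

1 semitone (doubly diminished third) vs 9 semitones (major sixth): not equal.

No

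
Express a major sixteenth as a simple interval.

Take out 2 octaves (14 from the number): 16 − 14 = 2.
So a major sixteenth is 2 octaves plus a major second. The quality is unchanged.

major second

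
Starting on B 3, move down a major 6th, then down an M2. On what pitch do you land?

C 3

Down a major sixth from B3: D3 (9 semitones down).
D3 down a major second → C3 (2 semitones).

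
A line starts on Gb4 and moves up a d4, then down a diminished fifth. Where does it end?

A diminished fourth up from Gb4 is Cbb5.
A diminished fifth down from Cbb5 is Fb4.

Fb4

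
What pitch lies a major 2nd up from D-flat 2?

Two letter names up from D: E.
Moving 2 semitones up from Db2 (the size of a major second) reaches Eb2.

E-flat 2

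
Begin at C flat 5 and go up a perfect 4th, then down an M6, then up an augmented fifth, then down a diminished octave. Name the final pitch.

Cb5 up a perfect fourth → Fb5 (5 semitones).
Down a major sixth from Fb5: Abb4 (9 semitones down).
An augmented fifth up from Abb4 is Eb5.
Down a diminished octave from Eb5: E4 (11 semitones down).

E 4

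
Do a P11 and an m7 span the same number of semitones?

A perfect eleventh is 17 semitones but a minor seventh is 10 semitones — different sizes.

No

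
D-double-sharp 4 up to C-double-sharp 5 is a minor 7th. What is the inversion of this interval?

Interval numbers invert to sum to nine: 7 + 2 = 9, so a seventh inverts to a second.
Quality inverts too: minor becomes major. That makes the inversion a major second.

major 2nd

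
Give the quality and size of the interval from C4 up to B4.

C to B spans seven letter names (C-D-E-F-G-A-B) — that makes it a seventh of some quality.
The major seventh spans 11 semitones, and C4 to B4 is exactly 11 semitones — so this is a major seventh.

M7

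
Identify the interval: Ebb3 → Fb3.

E to F spans two letter names (E-F) — that makes it a second of some quality.
Counting semitones, Ebb3→Fb3 is 2, which is the major second.

major 2nd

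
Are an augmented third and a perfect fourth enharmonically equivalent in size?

Both span 5 semitones: an augmented third and a perfect fourth are the same chromatic distance.

Yes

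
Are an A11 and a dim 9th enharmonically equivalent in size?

No

An augmented eleventh spans 18 semitones; a diminished ninth spans 12 semitones. They differ by 6.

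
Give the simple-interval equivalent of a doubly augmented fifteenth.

Take out an octave (7 from the number): 15 − 7 = 8.
That makes a doubly augmented fifteenth a compound doubly augmented octave — an octave plus a doubly augmented octave.

doubly augmented octave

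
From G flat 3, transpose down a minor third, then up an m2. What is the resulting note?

Gb3 down a minor third → Eb3 (3 semitones).
Eb3 up a minor second → Fb3 (1 semitone).

F flat 3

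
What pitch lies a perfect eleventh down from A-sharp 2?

E-sharp 1

Four letters down from A (plus an octave) reaches E.
A perfect eleventh spans 17 semitones, so from A#2 the target pitch is E#1.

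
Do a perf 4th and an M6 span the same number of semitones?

No

A perfect fourth is 5 semitones but a major sixth is 9 semitones — different sizes.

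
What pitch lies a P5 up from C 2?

The fifth takes the letter from C up to G.
A perfect fifth is 7 semitones; 7 semitones up from C2 gives G2.

G 2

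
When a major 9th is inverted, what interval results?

First reduce the compound major ninth to its simple form, a major second.
The rule of nine gives the new number: 9 − 2 = 7, so a second becomes a seventh.
Quality inverts too: major becomes minor. That makes the inversion a minor seventh.

minor 7th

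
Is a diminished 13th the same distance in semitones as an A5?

No

A diminished thirteenth is 19 semitones but an augmented fifth is 8 semitones — different sizes.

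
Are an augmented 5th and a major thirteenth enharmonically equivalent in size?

An augmented fifth spans 8 semitones; a major thirteenth spans 21 semitones. They differ by 13.

No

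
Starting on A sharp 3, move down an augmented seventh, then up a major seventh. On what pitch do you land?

A 3

An augmented seventh down from A#3 is Bb2.
A major seventh up from Bb2 is A3.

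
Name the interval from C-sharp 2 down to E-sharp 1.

Descending from C#2 to E#1 is the same interval as ascending E#1 to C#2.
E to C spans six letter names (E-F-G-A-B-C), so the interval is some kind of sixth.
At 8 semitones, E#1→C#2 falls one short of a major sixth: minor.

m6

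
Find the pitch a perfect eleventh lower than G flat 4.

D flat 3

Four letters down from G (plus an octave) reaches D.
A perfect eleventh is 17 semitones; 17 semitones down from Gb4 gives Db3.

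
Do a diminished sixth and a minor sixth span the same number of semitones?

7 semitones (diminished sixth) vs 8 semitones (minor sixth): not equal.

No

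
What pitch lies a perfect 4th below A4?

E4

Four letter names down from A: E.
Moving 5 semitones down from A4 (the size of a perfect fourth) reaches E4.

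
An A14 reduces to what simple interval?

Take out an octave (7 from the number): 14 − 7 = 7.
Quality carries through unchanged, so the simple form is an augmented seventh.

augmented 7th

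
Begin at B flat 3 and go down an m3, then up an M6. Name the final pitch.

E 4

Down a minor third from Bb3: G3 (3 semitones down).
Up a major sixth from G3: E4 (9 semitones up).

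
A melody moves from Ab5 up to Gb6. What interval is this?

minor seventh

A to G spans seven letter names (A-B-C-D-E-F-G): a seventh.
Ab5 to Gb6 is 10 semitones, a half step short of the major seventh (11), so this is minor.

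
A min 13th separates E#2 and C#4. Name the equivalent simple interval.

Subtracting seven from the interval number removes an octave: 13 − 7 = 6.
That makes a minor thirteenth a compound minor sixth — an octave plus a minor sixth.

m6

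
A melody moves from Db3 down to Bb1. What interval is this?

minor 10th

Descending from Db3 to Bb1 is the same interval as ascending Bb1 to Db3.
B to D spans three letter names (B-C-D), plus an octave, so the interval is some kind of tenth.
A major tenth would be 16 semitones, but Bb1 to Db3 is 15 — one semitone narrower, making it a minor tenth.
(Equivalently, a compound minor third: a minor third plus an octave.)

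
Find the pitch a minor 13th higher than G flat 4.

E double-flat 6

Six letters up from G (plus an octave) reaches E.
A minor thirteenth spans 20 semitones, so from Gb4 the target pitch is Ebb6.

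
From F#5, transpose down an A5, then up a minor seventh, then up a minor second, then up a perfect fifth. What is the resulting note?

Fb6

F#5 down an augmented fifth → Bb4 (8 semitones).
Up a minor seventh from Bb4: Ab5 (10 semitones up).
A minor second up from Ab5 is Bbb5.
Bbb5 up a perfect fifth → Fb6 (7 semitones).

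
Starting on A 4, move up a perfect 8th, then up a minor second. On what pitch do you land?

B flat 5

Up a perfect octave from A4: A5 (12 semitones up).
Up a minor second from A5: Bb5 (1 semitone up).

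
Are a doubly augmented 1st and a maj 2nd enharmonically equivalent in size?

A doubly augmented unison spans 2 semitones, and a major second also spans 2 semitones — they're enharmonic.

Yes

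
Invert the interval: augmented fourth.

Interval numbers invert to sum to nine: 4 + 5 = 9, so a fourth inverts to a fifth.
And augmented becomes diminished under inversion, so we get a diminished fifth.

d5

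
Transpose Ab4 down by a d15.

The letter stays A (same as the start), shifted two octaves down.
A diminished fifteenth is 23 semitones; 23 semitones down from Ab4 gives A2.

A2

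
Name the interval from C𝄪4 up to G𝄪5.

C to G spans five letter names (C-D-E-F-G), plus an octave — that makes it a twelfth of some quality.
Counting semitones, C##4→G##5 is 19, which is the perfect twelfth.
(Equivalently, a compound perfect fifth: a perfect fifth plus an octave.)

perfect 12th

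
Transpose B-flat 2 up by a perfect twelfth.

Counting five letter names plus an octave up from B lands on F.
Moving 19 semitones up from Bb2 (the size of a perfect twelfth) reaches F4.

F 4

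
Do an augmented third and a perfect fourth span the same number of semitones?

Yes

An augmented third = 5 semitones = a perfect fourth; enharmonically equal.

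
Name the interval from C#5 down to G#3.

perfect eleventh

Descending from C#5 to G#3 is the same interval as ascending G#3 to C#5.
G to C spans four letter names (G-A-B-C), plus an octave — that makes it an eleventh of some quality.
The perfect eleventh spans 17 semitones, and G#3 to C#5 is exactly 17 semitones — so this is a perfect eleventh.
(Equivalently, a compound perfect fourth: a perfect fourth plus an octave.)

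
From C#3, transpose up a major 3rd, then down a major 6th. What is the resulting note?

G#2

Up a major third from C#3: E#3 (4 semitones up).
Down a major sixth from E#3: G#2 (9 semitones down).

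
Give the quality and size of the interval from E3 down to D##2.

Descending from E3 to D##2 is the same interval as ascending D##2 to E3.
D to E spans two letter names (D-E), plus an octave, so the interval is some kind of ninth.
The major ninth is 14 semitones; here we have 12, two semitones narrower: diminished.

diminished ninth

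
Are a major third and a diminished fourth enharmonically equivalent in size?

Yes

Both span 4 semitones: a major third and a diminished fourth are the same chromatic distance.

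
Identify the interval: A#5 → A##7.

A15

A to A is the same letter name, plus 2 octaves — that makes it a fifteenth of some quality.
A perfect fifteenth would be 24 semitones; A#5 to A##7 is 25, one semitone wider, so the interval is augmented.
(Equivalently, a compound augmented octave: an augmented octave plus an octave.)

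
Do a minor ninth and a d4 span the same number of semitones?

A minor ninth is 13 semitones but a diminished fourth is 4 semitones — different sizes.

No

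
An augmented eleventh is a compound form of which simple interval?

augmented 4th

Subtracting seven from the interval number removes an octave: 11 − 7 = 4.
So an augmented eleventh is an octave plus an augmented fourth. The quality is unchanged.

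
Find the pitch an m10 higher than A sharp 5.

C sharp 7

Counting three letter names plus an octave up from A lands on C.
Moving 15 semitones up from A#5 (the size of a minor tenth) reaches C#7.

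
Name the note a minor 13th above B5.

Six letters up from B (plus an octave) reaches G.
A minor thirteenth is 20 semitones; 20 semitones up from B5 gives G7.

G7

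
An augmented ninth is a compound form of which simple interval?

A2

Each octave removed subtracts seven from the number: 9 − 7 = 2.
So an augmented ninth is an octave plus an augmented second. The quality is unchanged.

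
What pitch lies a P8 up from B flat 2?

An octave keeps the letter name B, an octave up from B.
A perfect octave spans 12 semitones, so from Bb2 the target pitch is Bb3.

B flat 3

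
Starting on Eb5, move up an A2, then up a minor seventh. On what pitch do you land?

E6

Eb5 up an augmented second → F#5 (3 semitones).
A minor seventh up from F#5 is E6.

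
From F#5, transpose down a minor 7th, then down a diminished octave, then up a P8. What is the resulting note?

G##4

A minor seventh down from F#5 is G#4.
Down a diminished octave from G#4: G##3 (11 semitones down).
Up a perfect octave from G##3: G##4 (12 semitones up).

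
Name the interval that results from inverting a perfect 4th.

P5

The rule of nine gives the new number: 9 − 4 = 5, so a fourth becomes a fifth.
The quality also flips — perfect stays perfect — giving a perfect fifth.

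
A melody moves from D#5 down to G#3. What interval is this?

P12

Descending from D#5 to G#3 is the same interval as ascending G#3 to D#5.
G to D spans five letter names (G-A-B-C-D), plus an octave — that makes it a twelfth of some quality.
G#3 to D#5 is 19 semitones, matching the perfect twelfth exactly, so the quality is perfect.
(Equivalently, a compound perfect fifth: a perfect fifth plus an octave.)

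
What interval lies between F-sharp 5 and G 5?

minor second

F to G spans two letter names (F-G): a second.
A major second would be 2 semitones, but F#5 to G5 is 1 — one semitone narrower, making it a minor second.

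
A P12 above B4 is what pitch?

F#6

Counting five letter names plus an octave up from B lands on F.
A perfect twelfth spans 19 semitones, so from B4 the target pitch is F#6.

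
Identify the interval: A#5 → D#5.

P5

Descending from A#5 to D#5 is the same interval as ascending D#5 to A#5.
D to A spans five letter names (D-E-F-G-A) — that makes it a fifth of some quality.
D#5 to A#5 is 7 semitones, matching the perfect fifth exactly, so the quality is perfect.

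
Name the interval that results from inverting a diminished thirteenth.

First reduce the compound diminished thirteenth to its simple form, a diminished sixth.
Inverted interval numbers add to nine, so a sixth pairs with a third (6 + 3 = 9).
Quality inverts too: diminished becomes augmented. That makes the inversion an augmented third.

augmented 3rd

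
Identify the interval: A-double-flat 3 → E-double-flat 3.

Descending from Abb3 to Ebb3 is the same interval as ascending Ebb3 to Abb3.
E to A spans four letter names (E-F-G-A), so the interval is some kind of fourth.
The perfect fourth spans 5 semitones, and Ebb3 to Abb3 is exactly 5 semitones — so this is a perfect fourth.

perfect fourth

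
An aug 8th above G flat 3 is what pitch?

For an octave the letter name doesn't change: still G, an octave up.
Moving 13 semitones up from Gb3 (the size of an augmented octave) reaches G4.

G 4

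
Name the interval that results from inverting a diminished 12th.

First reduce the compound diminished twelfth to its simple form, a diminished fifth.
Inverted interval numbers add to nine, so a fifth pairs with a fourth (5 + 4 = 9).
Quality inverts too: diminished becomes augmented. That makes the inversion an augmented fourth.

augmented 4th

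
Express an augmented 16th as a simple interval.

Each octave removed subtracts seven from the number: 16 − 14 = 2.
So an augmented sixteenth is 2 octaves plus an augmented second. The quality is unchanged.

A2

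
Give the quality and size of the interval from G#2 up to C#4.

perfect eleventh

G to C spans four letter names (G-A-B-C), plus an octave, so the interval is some kind of eleventh.
G#2 to C#4 is 17 semitones, matching the perfect eleventh exactly, so the quality is perfect.
(Equivalently, a compound perfect fourth: a perfect fourth plus an octave.)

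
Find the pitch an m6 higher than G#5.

E6

Six letter names up from G: E.
Moving 8 semitones up from G#5 (the size of a minor sixth) reaches E6.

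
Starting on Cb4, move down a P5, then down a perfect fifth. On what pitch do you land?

Bbb2

Down a perfect fifth from Cb4: Fb3 (7 semitones down).
A perfect fifth down from Fb3 is Bbb2.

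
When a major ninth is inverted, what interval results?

First reduce the compound major ninth to its simple form, a major second.
The rule of nine gives the new number: 9 − 2 = 7, so a second becomes a seventh.
And major becomes minor under inversion, so we get a minor seventh.

minor 7th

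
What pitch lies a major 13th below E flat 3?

Six letters down from E (plus an octave) reaches G.
Moving 21 semitones down from Eb3 (the size of a major thirteenth) reaches Gb1.

G flat 1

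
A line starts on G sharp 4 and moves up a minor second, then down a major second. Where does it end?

G 4

Up a minor second from G#4: A4 (1 semitone up).
A major second down from A4 is G4.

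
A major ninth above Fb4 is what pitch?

Counting two letter names plus an octave up from F lands on G.
A major ninth is 14 semitones; 14 semitones up from Fb4 gives Gb5.

Gb5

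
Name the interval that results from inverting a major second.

The rule of nine gives the new number: 9 − 2 = 7, so a second becomes a seventh.
Quality inverts too: major becomes minor. That makes the inversion a minor seventh.

minor seventh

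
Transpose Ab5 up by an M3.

C6

Three letter names up from A: C.
A major third is 4 semitones; 4 semitones up from Ab5 gives C6.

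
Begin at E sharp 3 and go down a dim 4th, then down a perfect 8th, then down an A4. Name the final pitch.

A diminished fourth down from E#3 is B##2.
A perfect octave down from B##2 is B##1.
B##1 down an augmented fourth → F##1 (6 semitones).

F double-sharp 1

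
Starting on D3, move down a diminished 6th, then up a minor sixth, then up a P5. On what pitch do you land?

A#3

A diminished sixth down from D3 is F##2.
F##2 up a minor sixth → D#3 (8 semitones).
A perfect fifth up from D#3 is A#3.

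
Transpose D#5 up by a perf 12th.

A#6

Five letters up from D (plus an octave) reaches A.
Moving 19 semitones up from D#5 (the size of a perfect twelfth) reaches A#6.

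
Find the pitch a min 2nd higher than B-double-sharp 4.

The second takes the letter from B up to C.
A minor second spans 1 semitone, so from B##4 the target pitch is C##5.

C-double-sharp 5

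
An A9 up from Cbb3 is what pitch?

Db4

Counting two letter names plus an octave up from C lands on D.
An augmented ninth is 15 semitones; 15 semitones up from Cbb3 gives Db4.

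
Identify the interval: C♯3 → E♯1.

Descending from C#3 to E#1 is the same interval as ascending E#1 to C#3.
E to C spans six letter names (E-F-G-A-B-C), plus an octave: a thirteenth.
A major thirteenth would be 21 semitones, but E#1 to C#3 is 20 — one semitone narrower, making it a minor thirteenth.
(Equivalently, a compound minor sixth: a minor sixth plus an octave.)

m13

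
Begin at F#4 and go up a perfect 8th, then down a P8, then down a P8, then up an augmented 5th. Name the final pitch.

A perfect octave up from F#4 is F#5.
Down a perfect octave from F#5: F#4 (12 semitones down).
A perfect octave down from F#4 is F#3.
F#3 up an augmented fifth → C##4 (8 semitones).

C##4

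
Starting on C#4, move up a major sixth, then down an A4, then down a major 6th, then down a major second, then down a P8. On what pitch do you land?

F2

A major sixth up from C#4 is A#4.
An augmented fourth down from A#4 is E4.
Down a major sixth from E4: G3 (9 semitones down).
G3 down a major second → F3 (2 semitones).
A perfect octave down from F3 is F2.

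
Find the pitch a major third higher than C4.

E4

Three letter names up from C: E.
A major third spans 4 semitones, so from C4 the target pitch is E4.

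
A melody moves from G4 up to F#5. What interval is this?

major seventh

G to F spans seven letter names (G-A-B-C-D-E-F): a seventh.
G4 to F#5 is 11 semitones, matching the major seventh exactly, so the quality is major.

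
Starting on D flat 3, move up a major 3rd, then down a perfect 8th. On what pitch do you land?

F 2

A major third up from Db3 is F3.
A perfect octave down from F3 is F2.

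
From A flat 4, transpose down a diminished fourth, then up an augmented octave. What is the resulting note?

Ab4 down a diminished fourth → E4 (4 semitones).
Up an augmented octave from E4: E#5 (13 semitones up).

E sharp 5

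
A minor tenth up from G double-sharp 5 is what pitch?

Three letters up from G (plus an octave) reaches B.
Moving 15 semitones up from G##5 (the size of a minor tenth) reaches B#6.

B sharp 6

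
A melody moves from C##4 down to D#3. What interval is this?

Descending from C##4 to D#3 is the same interval as ascending D#3 to C##4.
D to C spans seven letter names (D-E-F-G-A-B-C) — that makes it a seventh of some quality.
D#3 to C##4 is 11 semitones, matching the major seventh exactly, so the quality is major.

major seventh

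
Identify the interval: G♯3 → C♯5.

G to C spans four letter names (G-A-B-C), plus an octave: an eleventh.
G#3 to C#5 is 17 semitones, matching the perfect eleventh exactly, so the quality is perfect.
(Equivalently, a compound perfect fourth: a perfect fourth plus an octave.)

perfect 11th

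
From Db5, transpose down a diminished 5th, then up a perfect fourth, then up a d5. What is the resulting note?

Db5 down a diminished fifth → G4 (6 semitones).
A perfect fourth up from G4 is C5.
Up a diminished fifth from C5: Gb5 (6 semitones up).

Gb5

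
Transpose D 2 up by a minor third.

F 2

Counting three letter names up from D lands on F.
A minor third spans 3 semitones, so from D2 the target pitch is F2.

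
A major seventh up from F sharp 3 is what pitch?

Seven letter names up from F: E.
A major seventh spans 11 semitones, so from F#3 the target pitch is E#4.

E sharp 4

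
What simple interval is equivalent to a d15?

Take out an octave (7 from the number): 15 − 7 = 8.
So a diminished fifteenth is an octave plus a diminished octave. The quality is unchanged.

d8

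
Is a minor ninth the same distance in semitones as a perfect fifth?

No

A minor ninth is 13 semitones but a perfect fifth is 7 semitones — different sizes.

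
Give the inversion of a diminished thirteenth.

First reduce the compound diminished thirteenth to its simple form, a diminished sixth.
Interval numbers invert to sum to nine: 6 + 3 = 9, so a sixth inverts to a third.
The quality also flips — diminished becomes augmented — giving an augmented third.

A3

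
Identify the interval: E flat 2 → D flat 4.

E to D spans seven letter names (E-F-G-A-B-C-D), plus an octave: a fourteenth.
A major fourteenth would be 23 semitones, but Eb2 to Db4 is 22 — one semitone narrower, making it a minor fourteenth.
(Equivalently, a compound minor seventh: a minor seventh plus an octave.)

minor 14th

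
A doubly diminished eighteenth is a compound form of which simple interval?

doubly diminished fourth

Take out 2 octaves (14 from the number): 18 − 14 = 4.
That makes a doubly diminished eighteenth a compound doubly diminished fourth — 2 octaves plus a doubly diminished fourth.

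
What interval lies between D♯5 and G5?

d4

D to G spans four letter names (D-E-F-G), so the interval is some kind of fourth.
The perfect fourth is 5 semitones; here we have 4, one semitone narrower: diminished.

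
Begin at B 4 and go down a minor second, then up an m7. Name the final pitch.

G sharp 5

A minor second down from B4 is A#4.
A#4 up a minor seventh → G#5 (10 semitones).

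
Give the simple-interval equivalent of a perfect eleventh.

P4

Each octave removed subtracts seven from the number: 11 − 7 = 4.
That makes a perfect eleventh a compound perfect fourth — an octave plus a perfect fourth.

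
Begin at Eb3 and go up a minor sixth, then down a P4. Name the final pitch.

Gb3

Up a minor sixth from Eb3: Cb4 (8 semitones up).
Down a perfect fourth from Cb4: Gb3 (5 semitones down).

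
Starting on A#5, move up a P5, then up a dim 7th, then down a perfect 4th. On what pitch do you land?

A6

A perfect fifth up from A#5 is E#6.
E#6 up a diminished seventh → D7 (9 semitones).
A perfect fourth down from D7 is A6.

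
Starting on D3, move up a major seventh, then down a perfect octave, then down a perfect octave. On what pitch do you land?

C#2

D3 up a major seventh → C#4 (11 semitones).
A perfect octave down from C#4 is C#3.
Down a perfect octave from C#3: C#2 (12 semitones down).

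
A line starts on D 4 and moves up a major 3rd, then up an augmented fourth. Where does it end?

Up a major third from D4: F#4 (4 semitones up).
An augmented fourth up from F#4 is B#4.

B sharp 4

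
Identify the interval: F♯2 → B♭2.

F to B spans four letter names (F-G-A-B) — that makes it a fourth of some quality.
F#2 to Bb2 spans 4 semitones — one semitone narrower than the perfect fourth (5) — giving a diminished fourth.

diminished 4th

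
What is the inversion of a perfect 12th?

P4

First reduce the compound perfect twelfth to its simple form, a perfect fifth.
Interval numbers invert to sum to nine: 5 + 4 = 9, so a fifth inverts to a fourth.
Quality inverts too: perfect stays perfect. That makes the inversion a perfect fourth.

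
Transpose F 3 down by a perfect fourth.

C 3

Four letter names down from F: C.
Moving 5 semitones down from F3 (the size of a perfect fourth) reaches C3.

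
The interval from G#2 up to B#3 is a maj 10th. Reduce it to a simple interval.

Take out an octave (7 from the number): 10 − 7 = 3.
That makes a major tenth a compound major third — an octave plus a major third.

M3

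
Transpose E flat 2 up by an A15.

E 4

The letter stays E (same as the start), shifted two octaves up.
Moving 25 semitones up from Eb2 (the size of an augmented fifteenth) reaches E4.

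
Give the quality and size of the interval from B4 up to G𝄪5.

augmented sixth

B to G spans six letter names (B-C-D-E-F-G) — that makes it a sixth of some quality.
The major sixth is 9 semitones; here we have 10, one semitone wider: augmented.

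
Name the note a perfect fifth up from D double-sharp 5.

A double-sharp 5

The fifth takes the letter from D up to A.
Moving 7 semitones up from D##5 (the size of a perfect fifth) reaches A##5.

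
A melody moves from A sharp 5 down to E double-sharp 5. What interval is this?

diminished fourth

Descending from A#5 to E##5 is the same interval as ascending E##5 to A#5.
E to A spans four letter names (E-F-G-A) — that makes it a fourth of some quality.
A perfect fourth would be 5 semitones; E##5 to A#5 is 4, one semitone narrower, so the interval is diminished.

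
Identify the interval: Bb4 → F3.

Descending from Bb4 to F3 is the same interval as ascending F3 to Bb4.
F to B spans four letter names (F-G-A-B), plus an octave: an eleventh.
The perfect eleventh spans 17 semitones, and F3 to Bb4 is exactly 17 semitones — so this is a perfect eleventh.
(Equivalently, a compound perfect fourth: a perfect fourth plus an octave.)

perfect eleventh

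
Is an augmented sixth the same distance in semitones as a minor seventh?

An augmented sixth spans 10 semitones, and a minor seventh also spans 10 semitones — they're enharmonic.

Yes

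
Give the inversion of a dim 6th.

Interval numbers invert to sum to nine: 6 + 3 = 9, so a sixth inverts to a third.
The quality also flips — diminished becomes augmented — giving an augmented third.

augmented 3rd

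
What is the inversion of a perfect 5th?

Interval numbers invert to sum to nine: 5 + 4 = 9, so a fifth inverts to a fourth.
The quality also flips — perfect stays perfect — giving a perfect fourth.

perfect fourth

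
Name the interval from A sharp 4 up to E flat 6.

A to E spans five letter names (A-B-C-D-E), plus an octave — that makes it a twelfth of some quality.
A#4 to Eb6 spans 17 semitones — two semitones narrower than the perfect twelfth (19) — giving a doubly diminished twelfth.
(Equivalently, a compound doubly diminished fifth: a doubly diminished fifth plus an octave.)

doubly diminished twelfth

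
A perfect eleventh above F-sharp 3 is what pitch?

B 4

The eleventh's letter: F up four letter names plus an octave → B.
A perfect eleventh is 17 semitones; 17 semitones up from F#3 gives B4.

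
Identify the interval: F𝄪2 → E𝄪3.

major seventh

F to E spans seven letter names (F-G-A-B-C-D-E): a seventh.
The major seventh spans 11 semitones, and F##2 to E##3 is exactly 11 semitones — so this is a major seventh.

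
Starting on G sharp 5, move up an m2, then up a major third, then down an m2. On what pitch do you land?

Up a minor second from G#5: A5 (1 semitone up).
A5 up a major third → C#6 (4 semitones).
A minor second down from C#6 is B#5.

B sharp 5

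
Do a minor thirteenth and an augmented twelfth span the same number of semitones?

Yes

A minor thirteenth = 20 semitones = an augmented twelfth; enharmonically equal.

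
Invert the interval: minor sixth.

The rule of nine gives the new number: 9 − 6 = 3, so a sixth becomes a third.
And minor becomes major under inversion, so we get a major third.

M3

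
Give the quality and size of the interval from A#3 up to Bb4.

A to B spans two letter names (A-B), plus an octave: a ninth.
The major ninth is 14 semitones; here we have 12, two semitones narrower: diminished.

diminished ninth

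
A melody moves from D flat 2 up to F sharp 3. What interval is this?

A10

D to F spans three letter names (D-E-F), plus an octave, so the interval is some kind of tenth.
A major tenth would be 16 semitones; Db2 to F#3 is 17, one semitone wider, so the interval is augmented.
(Equivalently, a compound augmented third: an augmented third plus an octave.)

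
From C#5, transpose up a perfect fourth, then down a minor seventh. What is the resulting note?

Up a perfect fourth from C#5: F#5 (5 semitones up).
F#5 down a minor seventh → G#4 (10 semitones).

G#4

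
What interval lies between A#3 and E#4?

A to E spans five letter names (A-B-C-D-E) — that makes it a fifth of some quality.
Counting semitones, A#3→E#4 is 7, which is the perfect fifth.

P5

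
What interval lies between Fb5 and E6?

augmented 7th

F to E spans seven letter names (F-G-A-B-C-D-E): a seventh.
A major seventh would be 11 semitones; Fb5 to E6 is 12, one semitone wider, so the interval is augmented.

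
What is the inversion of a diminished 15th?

augmented 1st

First reduce the compound diminished fifteenth to its simple form, a diminished octave.
The rule of nine gives the new number: 9 − 8 = 1, so an octave becomes a unison.
The quality also flips — diminished becomes augmented — giving an augmented unison.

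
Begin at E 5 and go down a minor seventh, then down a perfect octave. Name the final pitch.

F sharp 3

E5 down a minor seventh → F#4 (10 semitones).
F#4 down a perfect octave → F#3 (12 semitones).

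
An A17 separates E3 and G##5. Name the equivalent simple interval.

Take out 2 octaves (14 from the number): 17 − 14 = 3.
That makes an augmented seventeenth a compound augmented third — 2 octaves plus an augmented third.

augmented third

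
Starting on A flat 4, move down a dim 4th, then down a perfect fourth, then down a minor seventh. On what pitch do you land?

C sharp 3

Ab4 down a diminished fourth → E4 (4 semitones).
E4 down a perfect fourth → B3 (5 semitones).
A minor seventh down from B3 is C#3.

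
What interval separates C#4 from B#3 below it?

minor 2nd

Descending from C#4 to B#3 is the same interval as ascending B#3 to C#4.
B to C spans two letter names (B-C), so the interval is some kind of second.
B#3 to C#4 is 1 semitone, a half step short of the major second (2), so this is minor.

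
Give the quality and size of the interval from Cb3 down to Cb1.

P15

Descending from Cb3 to Cb1 is the same interval as ascending Cb1 to Cb3.
C to C is the same letter name, plus 2 octaves — that makes it a fifteenth of some quality.
The perfect fifteenth spans 24 semitones, and Cb1 to Cb3 is exactly 24 semitones — so this is a perfect fifteenth.
(Equivalently, a compound perfect octave: a perfect octave plus an octave.)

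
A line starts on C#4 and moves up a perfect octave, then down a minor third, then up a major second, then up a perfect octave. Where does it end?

B#5

C#4 up a perfect octave → C#5 (12 semitones).
Down a minor third from C#5: A#4 (3 semitones down).
A major second up from A#4 is B#4.
Up a perfect octave from B#4: B#5 (12 semitones up).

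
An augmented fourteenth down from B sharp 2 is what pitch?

Seven letters down from B (plus an octave) reaches C.
An augmented fourteenth is 24 semitones; 24 semitones down from B#2 gives C1.

C 1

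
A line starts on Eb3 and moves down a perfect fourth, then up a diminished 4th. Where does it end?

Ebb3

A perfect fourth down from Eb3 is Bb2.
A diminished fourth up from Bb2 is Ebb3.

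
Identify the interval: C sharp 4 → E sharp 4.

C to E spans three letter names (C-D-E) — that makes it a third of some quality.
Counting semitones, C#4→E#4 is 4, which is the major third.

major third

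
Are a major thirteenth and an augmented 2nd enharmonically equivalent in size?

A major thirteenth spans 21 semitones; an augmented second spans 3 semitones. They differ by 18.

No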